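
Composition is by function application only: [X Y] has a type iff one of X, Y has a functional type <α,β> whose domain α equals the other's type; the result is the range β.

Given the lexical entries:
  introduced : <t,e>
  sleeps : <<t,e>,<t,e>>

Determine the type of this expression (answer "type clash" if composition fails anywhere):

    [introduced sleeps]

At [introduced sleeps], sleeps : <<t,e>,<t,e>> takes introduced : <t,e>, giving <t,e>.

<t,e>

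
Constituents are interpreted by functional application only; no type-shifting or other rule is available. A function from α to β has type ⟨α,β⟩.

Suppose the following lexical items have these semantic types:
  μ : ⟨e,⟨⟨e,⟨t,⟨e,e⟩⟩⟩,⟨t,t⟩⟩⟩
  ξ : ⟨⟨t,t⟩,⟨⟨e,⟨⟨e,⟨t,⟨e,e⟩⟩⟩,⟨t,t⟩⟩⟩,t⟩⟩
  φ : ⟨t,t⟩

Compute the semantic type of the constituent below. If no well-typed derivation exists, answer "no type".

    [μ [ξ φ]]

At [ξ φ], ξ : ⟨⟨t,t⟩,⟨⟨e,⟨⟨e,⟨t,⟨e,e⟩⟩⟩,⟨t,t⟩⟩⟩,t⟩⟩ takes φ : ⟨t,t⟩, giving ⟨⟨e,⟨⟨e,⟨t,⟨e,e⟩⟩⟩,⟨t,t⟩⟩⟩,t⟩.
At [μ [ξ φ]], [ξ φ] : ⟨⟨e,⟨⟨e,⟨t,⟨e,e⟩⟩⟩,⟨t,t⟩⟩⟩,t⟩ takes μ : ⟨e,⟨⟨e,⟨t,⟨e,e⟩⟩⟩,⟨t,t⟩⟩⟩, giving t.

t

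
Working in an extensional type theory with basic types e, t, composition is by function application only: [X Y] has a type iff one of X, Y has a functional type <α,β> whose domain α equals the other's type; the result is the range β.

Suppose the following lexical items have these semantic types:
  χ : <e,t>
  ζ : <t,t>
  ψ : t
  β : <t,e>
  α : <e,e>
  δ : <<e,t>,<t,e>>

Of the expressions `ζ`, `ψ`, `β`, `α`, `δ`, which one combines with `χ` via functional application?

ζ : <t,t> — does not combine with χ.
ψ : t — does not combine with χ.
β : <t,e> — does not combine with χ.
α : <e,e> — does not combine with χ.
δ — combines: δ : <<e,t>,<t,e>> takes χ : <e,t> as argument, giving <t,e>.

δ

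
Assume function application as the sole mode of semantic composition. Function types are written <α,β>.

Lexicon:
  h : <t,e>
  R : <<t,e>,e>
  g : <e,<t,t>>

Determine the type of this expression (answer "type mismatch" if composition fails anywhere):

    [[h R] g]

[h R]: <<t,e>,e> applied to <t,e> yields e.
[[h R] g]: <e,<t,t>> applied to e yields <t,t>.

<t,t>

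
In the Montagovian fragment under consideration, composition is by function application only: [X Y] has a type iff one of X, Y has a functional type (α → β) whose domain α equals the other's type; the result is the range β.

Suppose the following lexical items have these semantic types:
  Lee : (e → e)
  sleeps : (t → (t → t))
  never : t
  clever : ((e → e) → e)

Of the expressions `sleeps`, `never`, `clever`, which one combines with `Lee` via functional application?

sleeps : (t → (t → t)) — Lee needs e; sleeps needs t; neither fits.
never : t — Lee needs e; never needs nothing (atomic); neither fits.
clever — combines: clever : ((e → e) → e) takes Lee : (e → e) as argument, giving e.

clever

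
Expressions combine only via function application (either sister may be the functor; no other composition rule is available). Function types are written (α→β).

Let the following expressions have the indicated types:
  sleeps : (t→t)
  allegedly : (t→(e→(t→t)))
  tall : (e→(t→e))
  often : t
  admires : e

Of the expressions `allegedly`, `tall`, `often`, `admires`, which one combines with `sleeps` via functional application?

allegedly : (t→(e→(t→t))) — sleeps needs t; allegedly needs t; neither fits.
tall : (e→(t→e)) — sleeps needs t; tall needs e; neither fits.
often — combines: sleeps : (t→t) takes often : t as argument, giving t.
admires : e — sleeps needs t; admires needs nothing (atomic); neither fits.

often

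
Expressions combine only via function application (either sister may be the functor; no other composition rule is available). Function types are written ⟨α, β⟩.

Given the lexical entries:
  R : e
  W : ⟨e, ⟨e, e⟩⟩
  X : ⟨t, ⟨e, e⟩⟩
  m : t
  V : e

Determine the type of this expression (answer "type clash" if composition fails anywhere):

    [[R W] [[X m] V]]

e

[R W]: ⟨e, ⟨e, e⟩⟩ applied to e yields ⟨e, e⟩.
[X m]: ⟨t, ⟨e, e⟩⟩ applied to t yields ⟨e, e⟩.
[[X m] V]: ⟨e, e⟩ applied to e yields e.
[[R W] [[X m] V]]: ⟨e, e⟩ applied to e yields e.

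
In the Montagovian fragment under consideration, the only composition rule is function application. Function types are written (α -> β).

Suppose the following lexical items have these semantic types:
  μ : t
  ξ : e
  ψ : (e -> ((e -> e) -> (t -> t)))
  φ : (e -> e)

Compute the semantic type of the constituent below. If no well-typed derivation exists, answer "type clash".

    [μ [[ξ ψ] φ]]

[ξ ψ]: ψ is (e -> ((e -> e) -> (t -> t))), ξ is e; result ((e -> e) -> (t -> t)).
[[ξ ψ] φ]: [ξ ψ] is ((e -> e) -> (t -> t)), φ is (e -> e); result (t -> t).
[μ [[ξ ψ] φ]]: [[ξ ψ] φ] is (t -> t), μ is t; result t.

t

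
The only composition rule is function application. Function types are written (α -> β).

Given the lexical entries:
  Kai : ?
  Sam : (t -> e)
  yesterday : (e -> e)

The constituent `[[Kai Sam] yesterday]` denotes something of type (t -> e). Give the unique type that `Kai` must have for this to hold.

((t -> e) -> ((e -> e) -> (t -> e)))

For [[Kai Sam] yesterday] to have type (t -> e) with yesterday of type (e -> e), [Kai Sam] must be the function: [Kai Sam] : ((e -> e) -> (t -> e)).
For [Kai Sam] to have type ((e -> e) -> (t -> e)) with Sam of type (t -> e), Kai must be the function: Kai : ((t -> e) -> ((e -> e) -> (t -> e))).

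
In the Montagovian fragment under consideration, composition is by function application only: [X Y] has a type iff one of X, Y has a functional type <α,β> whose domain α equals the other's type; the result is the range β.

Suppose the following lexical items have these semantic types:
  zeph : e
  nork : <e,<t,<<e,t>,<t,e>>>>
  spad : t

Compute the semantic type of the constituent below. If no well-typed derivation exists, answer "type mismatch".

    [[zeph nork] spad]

<<e,t>,<t,e>>

[zeph nork] — nork of type <e,<t,<<e,t>,<t,e>>>> combines with zeph of type e: type <t,<<e,t>,<t,e>>>.
[[zeph nork] spad] — [zeph nork] of type <t,<<e,t>,<t,e>>> combines with spad of type t: type <<e,t>,<t,e>>.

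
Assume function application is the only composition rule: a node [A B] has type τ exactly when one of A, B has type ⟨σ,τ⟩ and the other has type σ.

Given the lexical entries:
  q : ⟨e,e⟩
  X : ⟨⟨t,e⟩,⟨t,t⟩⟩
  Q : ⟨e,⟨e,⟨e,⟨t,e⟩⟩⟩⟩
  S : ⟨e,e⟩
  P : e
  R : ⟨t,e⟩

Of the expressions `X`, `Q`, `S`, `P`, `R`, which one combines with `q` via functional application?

X : ⟨⟨t,e⟩,⟨t,t⟩⟩ — no; q wants e, and X wants ⟨t,e⟩.
Q : ⟨e,⟨e,⟨e,⟨t,e⟩⟩⟩⟩ — no; q wants e, and Q wants e.
S : ⟨e,e⟩ — no; q wants e, and S wants e.
P — combines: q : ⟨e,e⟩ takes P : e as argument, giving e.
R : ⟨t,e⟩ — no; q wants e, and R wants t.

P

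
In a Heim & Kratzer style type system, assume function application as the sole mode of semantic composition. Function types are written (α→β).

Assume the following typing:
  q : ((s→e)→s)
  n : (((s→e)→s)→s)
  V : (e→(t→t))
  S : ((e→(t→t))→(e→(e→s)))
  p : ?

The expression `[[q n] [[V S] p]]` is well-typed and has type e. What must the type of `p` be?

[[q n] [[V S] p]] must have type e. The sister [q n] has type s; that is not a function onto e, so [[V S] p] must be the functor, of type (s→e).
[[V S] p] must have type (s→e). The sister [V S] has type (e→(e→s)); that is not a function onto (s→e), so p must be the functor, of type ((e→(e→s))→(s→e)).

((e→(e→s))→(s→e))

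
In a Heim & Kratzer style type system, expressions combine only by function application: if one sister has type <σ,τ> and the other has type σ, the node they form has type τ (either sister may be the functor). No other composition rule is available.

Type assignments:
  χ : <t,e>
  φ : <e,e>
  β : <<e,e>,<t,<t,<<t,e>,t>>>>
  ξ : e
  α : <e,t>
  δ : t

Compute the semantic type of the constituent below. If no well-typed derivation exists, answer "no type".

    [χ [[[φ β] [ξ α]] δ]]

t

[φ β] — β of type <<e,e>,<t,<t,<<t,e>,t>>>> combines with φ of type <e,e>: type <t,<t,<<t,e>,t>>>.
[ξ α] — α of type <e,t> combines with ξ of type e: type t.
[[φ β] [ξ α]] — [φ β] of type <t,<t,<<t,e>,t>>> combines with [ξ α] of type t: type <t,<<t,e>,t>>.
[[[φ β] [ξ α]] δ] — [[φ β] [ξ α]] of type <t,<<t,e>,t>> combines with δ of type t: type <<t,e>,t>.
[χ [[[φ β] [ξ α]] δ]] — [[[φ β] [ξ α]] δ] of type <<t,e>,t> combines with χ of type <t,e>: type t.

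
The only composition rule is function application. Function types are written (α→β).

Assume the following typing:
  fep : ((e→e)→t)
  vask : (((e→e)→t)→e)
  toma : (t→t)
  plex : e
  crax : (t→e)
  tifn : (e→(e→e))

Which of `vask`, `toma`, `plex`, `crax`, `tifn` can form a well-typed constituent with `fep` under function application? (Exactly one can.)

vask — combines: vask : (((e→e)→t)→e) takes fep : ((e→e)→t) as argument, giving e.
toma : (t→t) — neither side's domain matches the other.
plex : e — neither side's domain matches the other.
crax : (t→e) — neither side's domain matches the other.
tifn : (e→(e→e)) — neither side's domain matches the other.

vask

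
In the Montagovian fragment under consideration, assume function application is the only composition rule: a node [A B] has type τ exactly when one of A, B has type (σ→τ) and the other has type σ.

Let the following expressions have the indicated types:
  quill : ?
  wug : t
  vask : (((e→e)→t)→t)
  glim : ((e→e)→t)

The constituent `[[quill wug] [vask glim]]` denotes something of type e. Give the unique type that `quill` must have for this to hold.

At [[quill wug] [vask glim]] (required: e): [vask glim] is t, which is not a function with range e; hence [quill wug] is the functor — type (t→e).
At [quill wug] (required: (t→e)): wug is t, which is not a function with range (t→e); hence quill is the functor — type (t→(t→e)).

(t→(t→e))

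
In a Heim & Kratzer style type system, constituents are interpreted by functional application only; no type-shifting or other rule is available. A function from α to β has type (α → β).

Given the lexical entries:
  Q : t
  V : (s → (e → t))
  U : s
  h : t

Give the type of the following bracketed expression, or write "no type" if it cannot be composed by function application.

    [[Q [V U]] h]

no type

At [V U], V : (s → (e → t)) takes U : s, giving (e → t).
[Q [V U]]: t and (e → t) cannot combine by function application — type clash.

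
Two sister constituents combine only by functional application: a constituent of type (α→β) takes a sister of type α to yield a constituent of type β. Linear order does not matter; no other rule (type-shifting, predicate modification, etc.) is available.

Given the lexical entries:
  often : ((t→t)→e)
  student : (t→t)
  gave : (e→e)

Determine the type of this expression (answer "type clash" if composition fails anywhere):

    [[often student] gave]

e

[often student]: functor often : ((t→t)→e), argument student : (t→t); result e.
[[often student] gave]: functor gave : (e→e), argument [often student] : e; result e.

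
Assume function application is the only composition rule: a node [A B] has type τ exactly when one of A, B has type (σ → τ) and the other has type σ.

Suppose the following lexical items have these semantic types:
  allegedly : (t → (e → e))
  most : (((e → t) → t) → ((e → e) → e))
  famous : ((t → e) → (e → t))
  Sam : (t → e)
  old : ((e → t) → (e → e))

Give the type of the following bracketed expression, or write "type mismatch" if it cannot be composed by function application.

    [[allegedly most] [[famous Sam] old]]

[allegedly most]: (t → (e → e)) with (((e → t) → t) → ((e → e) → e)) — neither is a function whose domain matches the other; composition fails here.

type mismatch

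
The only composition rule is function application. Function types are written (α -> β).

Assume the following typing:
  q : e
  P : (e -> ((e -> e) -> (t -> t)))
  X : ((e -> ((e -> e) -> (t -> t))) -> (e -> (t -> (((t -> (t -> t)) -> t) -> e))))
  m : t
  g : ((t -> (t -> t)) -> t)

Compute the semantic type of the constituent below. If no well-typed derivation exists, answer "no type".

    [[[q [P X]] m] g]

[P X] — X of type ((e -> ((e -> e) -> (t -> t))) -> (e -> (t -> (((t -> (t -> t)) -> t) -> e)))) combines with P of type (e -> ((e -> e) -> (t -> t))): type (e -> (t -> (((t -> (t -> t)) -> t) -> e))).
[q [P X]] — [P X] of type (e -> (t -> (((t -> (t -> t)) -> t) -> e))) combines with q of type e: type (t -> (((t -> (t -> t)) -> t) -> e)).
[[q [P X]] m] — [q [P X]] of type (t -> (((t -> (t -> t)) -> t) -> e)) combines with m of type t: type (((t -> (t -> t)) -> t) -> e).
[[[q [P X]] m] g] — [[q [P X]] m] of type (((t -> (t -> t)) -> t) -> e) combines with g of type ((t -> (t -> t)) -> t): type e.

e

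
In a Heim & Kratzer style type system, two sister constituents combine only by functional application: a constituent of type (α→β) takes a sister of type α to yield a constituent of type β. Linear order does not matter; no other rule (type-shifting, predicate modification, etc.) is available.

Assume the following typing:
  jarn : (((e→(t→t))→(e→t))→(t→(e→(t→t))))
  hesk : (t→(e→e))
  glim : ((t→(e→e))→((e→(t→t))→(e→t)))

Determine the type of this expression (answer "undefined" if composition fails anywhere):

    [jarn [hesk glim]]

(t→(e→(t→t)))

[hesk glim]: functor glim : ((t→(e→e))→((e→(t→t))→(e→t))), argument hesk : (t→(e→e)); result ((e→(t→t))→(e→t)).
[jarn [hesk glim]]: functor jarn : (((e→(t→t))→(e→t))→(t→(e→(t→t)))), argument [hesk glim] : ((e→(t→t))→(e→t)); result (t→(e→(t→t))).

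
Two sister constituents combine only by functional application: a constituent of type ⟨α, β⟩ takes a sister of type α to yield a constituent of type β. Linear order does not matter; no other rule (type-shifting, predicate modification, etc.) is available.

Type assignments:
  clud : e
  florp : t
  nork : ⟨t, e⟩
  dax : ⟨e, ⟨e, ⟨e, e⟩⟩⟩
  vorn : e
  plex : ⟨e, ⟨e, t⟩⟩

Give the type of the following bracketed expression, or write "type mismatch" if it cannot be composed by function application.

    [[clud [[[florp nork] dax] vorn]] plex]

⟨e, t⟩

[florp nork]: ⟨t, e⟩ applied to t yields e.
[[florp nork] dax]: ⟨e, ⟨e, ⟨e, e⟩⟩⟩ applied to e yields ⟨e, ⟨e, e⟩⟩.
[[[florp nork] dax] vorn]: ⟨e, ⟨e, e⟩⟩ applied to e yields ⟨e, e⟩.
[clud [[[florp nork] dax] vorn]]: ⟨e, e⟩ applied to e yields e.
[[clud [[[florp nork] dax] vorn]] plex]: ⟨e, ⟨e, t⟩⟩ applied to e yields ⟨e, t⟩.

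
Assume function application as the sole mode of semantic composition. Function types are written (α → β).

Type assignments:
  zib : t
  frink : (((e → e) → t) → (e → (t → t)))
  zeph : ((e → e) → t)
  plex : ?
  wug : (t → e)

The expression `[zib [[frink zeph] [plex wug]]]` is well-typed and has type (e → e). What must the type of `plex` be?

At [zib [[frink zeph] [plex wug]]] (required: (e → e)): zib is t, which is not a function with range (e → e); hence [[frink zeph] [plex wug]] is the functor — type (t → (e → e)).
At [[frink zeph] [plex wug]] (required: (t → (e → e))): [frink zeph] is (e → (t → t)), which is not a function with range (t → (e → e)); hence [plex wug] is the functor — type ((e → (t → t)) → (t → (e → e))).
At [plex wug] (required: ((e → (t → t)) → (t → (e → e)))): wug is (t → e), which is not a function with range ((e → (t → t)) → (t → (e → e))); hence plex is the functor — type ((t → e) → ((e → (t → t)) → (t → (e → e)))).

((t → e) → ((e → (t → t)) → (t → (e → e))))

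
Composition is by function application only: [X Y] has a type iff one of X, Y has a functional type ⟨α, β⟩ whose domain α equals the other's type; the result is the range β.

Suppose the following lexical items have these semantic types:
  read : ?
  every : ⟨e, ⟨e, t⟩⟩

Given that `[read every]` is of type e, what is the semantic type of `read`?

⟨⟨e, ⟨e, t⟩⟩, e⟩

[read every] is required to be e. every : ⟨e, ⟨e, t⟩⟩ cannot yield e as functor, so read : ⟨⟨e, ⟨e, t⟩⟩, e⟩.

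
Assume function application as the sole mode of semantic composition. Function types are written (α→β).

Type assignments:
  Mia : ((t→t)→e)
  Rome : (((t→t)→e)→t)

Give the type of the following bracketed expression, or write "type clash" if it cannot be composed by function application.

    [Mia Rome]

At [Mia Rome], Rome : (((t→t)→e)→t) takes Mia : ((t→t)→e), giving t.

t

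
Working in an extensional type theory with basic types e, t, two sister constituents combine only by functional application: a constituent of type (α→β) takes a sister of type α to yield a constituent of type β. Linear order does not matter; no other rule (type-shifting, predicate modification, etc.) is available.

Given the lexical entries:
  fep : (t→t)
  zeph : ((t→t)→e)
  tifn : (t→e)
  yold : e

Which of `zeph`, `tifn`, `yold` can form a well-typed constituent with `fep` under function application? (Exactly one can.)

zeph — combines: zeph : ((t→t)→e) takes fep : (t→t) as argument, giving e.
tifn : (t→e) — no; fep wants t, and tifn wants t.
yold : e — no; fep wants t, and yold wants nothing (atomic).

zeph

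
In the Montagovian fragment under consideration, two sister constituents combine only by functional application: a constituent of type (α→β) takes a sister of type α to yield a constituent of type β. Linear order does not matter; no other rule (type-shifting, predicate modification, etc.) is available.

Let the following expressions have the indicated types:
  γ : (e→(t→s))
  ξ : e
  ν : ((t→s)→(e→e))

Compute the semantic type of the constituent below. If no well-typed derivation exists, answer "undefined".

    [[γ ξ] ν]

(e→e)

[γ ξ]: γ is (e→(t→s)), ξ is e; result (t→s).
[[γ ξ] ν]: ν is ((t→s)→(e→e)), [γ ξ] is (t→s); result (e→e).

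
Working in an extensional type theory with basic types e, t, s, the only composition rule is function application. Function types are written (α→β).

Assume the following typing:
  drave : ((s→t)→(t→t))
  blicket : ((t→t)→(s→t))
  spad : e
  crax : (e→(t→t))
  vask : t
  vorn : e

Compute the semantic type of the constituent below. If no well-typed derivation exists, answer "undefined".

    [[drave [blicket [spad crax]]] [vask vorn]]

undefined

[spad crax]: crax is (e→(t→t)), spad is e; result (t→t).
[blicket [spad crax]]: blicket is ((t→t)→(s→t)), [spad crax] is (t→t); result (s→t).
[drave [blicket [spad crax]]]: drave is ((s→t)→(t→t)), [blicket [spad crax]] is (s→t); result (t→t).
[vask vorn]: t and e cannot combine by function application — type clash.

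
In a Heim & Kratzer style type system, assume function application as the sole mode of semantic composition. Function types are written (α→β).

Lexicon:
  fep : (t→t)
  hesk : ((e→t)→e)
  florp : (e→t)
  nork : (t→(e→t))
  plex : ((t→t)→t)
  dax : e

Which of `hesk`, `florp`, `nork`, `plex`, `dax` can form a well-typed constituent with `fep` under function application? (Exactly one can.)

plex

hesk : ((e→t)→e) — does not combine with fep.
florp : (e→t) — does not combine with fep.
nork : (t→(e→t)) — does not combine with fep.
plex — combines: plex : ((t→t)→t) takes fep : (t→t) as argument, giving t.
dax : e — does not combine with fep.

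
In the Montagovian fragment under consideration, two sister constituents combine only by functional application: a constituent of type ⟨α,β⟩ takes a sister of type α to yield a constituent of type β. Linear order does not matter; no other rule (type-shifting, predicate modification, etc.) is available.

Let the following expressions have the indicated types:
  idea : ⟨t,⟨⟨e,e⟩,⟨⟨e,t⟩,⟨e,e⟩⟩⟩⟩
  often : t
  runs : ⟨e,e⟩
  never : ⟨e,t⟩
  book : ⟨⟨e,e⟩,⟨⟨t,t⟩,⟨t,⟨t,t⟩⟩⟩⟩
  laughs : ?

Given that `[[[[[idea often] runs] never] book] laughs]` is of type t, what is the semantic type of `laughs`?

⟨⟨⟨t,t⟩,⟨t,⟨t,t⟩⟩⟩,t⟩

[[[[[idea often] runs] never] book] laughs] must have type t. The sister [[[[idea often] runs] never] book] has type ⟨⟨t,t⟩,⟨t,⟨t,t⟩⟩⟩; that is not a function onto t, so laughs must be the functor, of type ⟨⟨⟨t,t⟩,⟨t,⟨t,t⟩⟩⟩,t⟩.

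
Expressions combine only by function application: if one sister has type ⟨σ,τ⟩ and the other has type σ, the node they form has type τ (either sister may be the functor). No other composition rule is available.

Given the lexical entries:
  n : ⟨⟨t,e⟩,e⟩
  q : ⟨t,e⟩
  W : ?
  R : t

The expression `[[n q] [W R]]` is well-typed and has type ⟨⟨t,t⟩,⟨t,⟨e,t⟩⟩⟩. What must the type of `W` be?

[[n q] [W R]] must have type ⟨⟨t,t⟩,⟨t,⟨e,t⟩⟩⟩. The sister [n q] has type e; that is not a function onto ⟨⟨t,t⟩,⟨t,⟨e,t⟩⟩⟩, so [W R] must be the functor, of type ⟨e,⟨⟨t,t⟩,⟨t,⟨e,t⟩⟩⟩⟩.
[W R] must have type ⟨e,⟨⟨t,t⟩,⟨t,⟨e,t⟩⟩⟩⟩. The sister R has type t; that is not a function onto ⟨e,⟨⟨t,t⟩,⟨t,⟨e,t⟩⟩⟩⟩, so W must be the functor, of type ⟨t,⟨e,⟨⟨t,t⟩,⟨t,⟨e,t⟩⟩⟩⟩⟩.

⟨t,⟨e,⟨⟨t,t⟩,⟨t,⟨e,t⟩⟩⟩⟩⟩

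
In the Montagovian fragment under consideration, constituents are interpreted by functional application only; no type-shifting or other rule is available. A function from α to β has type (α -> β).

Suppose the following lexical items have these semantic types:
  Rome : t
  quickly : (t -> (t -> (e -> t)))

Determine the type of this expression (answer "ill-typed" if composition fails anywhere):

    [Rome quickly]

At [Rome quickly], quickly : (t -> (t -> (e -> t))) takes Rome : t, giving (t -> (e -> t)).

(t -> (e -> t))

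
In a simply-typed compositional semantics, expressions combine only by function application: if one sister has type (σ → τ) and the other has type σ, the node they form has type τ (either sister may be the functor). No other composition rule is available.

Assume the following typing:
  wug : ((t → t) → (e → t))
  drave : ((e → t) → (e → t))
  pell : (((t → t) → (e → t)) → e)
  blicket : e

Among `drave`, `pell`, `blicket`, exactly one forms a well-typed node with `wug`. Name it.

pell

drave : ((e → t) → (e → t)) — no; wug wants (t → t), and drave wants (e → t).
pell — combines: pell : (((t → t) → (e → t)) → e) takes wug : ((t → t) → (e → t)) as argument, giving e.
blicket : e — no; wug wants (t → t), and blicket wants nothing (atomic).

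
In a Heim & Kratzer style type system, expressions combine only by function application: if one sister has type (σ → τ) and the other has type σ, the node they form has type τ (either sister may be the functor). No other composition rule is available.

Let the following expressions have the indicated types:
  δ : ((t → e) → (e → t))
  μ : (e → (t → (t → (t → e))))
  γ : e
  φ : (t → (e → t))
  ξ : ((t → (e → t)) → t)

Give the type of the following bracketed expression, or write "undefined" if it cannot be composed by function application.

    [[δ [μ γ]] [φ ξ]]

At [μ γ], μ : (e → (t → (t → (t → e)))) takes γ : e, giving (t → (t → (t → e))).
At [δ [μ γ]]: neither ((t → e) → (e → t)) nor (t → (t → (t → e))) can take the other as argument; the node is ill-typed.

undefined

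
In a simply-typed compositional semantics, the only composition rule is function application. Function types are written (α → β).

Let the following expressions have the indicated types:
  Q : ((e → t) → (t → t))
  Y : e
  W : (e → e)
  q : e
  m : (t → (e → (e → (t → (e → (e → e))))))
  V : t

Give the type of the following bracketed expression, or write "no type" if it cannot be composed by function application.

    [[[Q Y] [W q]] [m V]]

[Q Y]: ((e → t) → (t → t)) and e cannot combine by function application — type clash.

no type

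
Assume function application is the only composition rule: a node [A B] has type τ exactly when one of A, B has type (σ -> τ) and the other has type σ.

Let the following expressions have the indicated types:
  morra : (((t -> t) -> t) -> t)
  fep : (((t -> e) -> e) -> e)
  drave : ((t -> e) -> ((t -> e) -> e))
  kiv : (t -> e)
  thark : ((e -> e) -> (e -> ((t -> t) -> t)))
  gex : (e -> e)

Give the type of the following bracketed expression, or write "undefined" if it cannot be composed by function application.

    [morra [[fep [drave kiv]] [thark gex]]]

t

[drave kiv]: ((t -> e) -> ((t -> e) -> e)) applied to (t -> e) yields ((t -> e) -> e).
[fep [drave kiv]]: (((t -> e) -> e) -> e) applied to ((t -> e) -> e) yields e.
[thark gex]: ((e -> e) -> (e -> ((t -> t) -> t))) applied to (e -> e) yields (e -> ((t -> t) -> t)).
[[fep [drave kiv]] [thark gex]]: (e -> ((t -> t) -> t)) applied to e yields ((t -> t) -> t).
[morra [[fep [drave kiv]] [thark gex]]]: (((t -> t) -> t) -> t) applied to ((t -> t) -> t) yields t.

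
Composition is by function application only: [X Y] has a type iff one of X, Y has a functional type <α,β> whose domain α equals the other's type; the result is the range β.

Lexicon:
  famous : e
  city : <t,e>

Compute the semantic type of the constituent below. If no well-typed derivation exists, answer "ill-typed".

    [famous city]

ill-typed

[famous city]: e and <t,e> cannot combine by function application — type clash.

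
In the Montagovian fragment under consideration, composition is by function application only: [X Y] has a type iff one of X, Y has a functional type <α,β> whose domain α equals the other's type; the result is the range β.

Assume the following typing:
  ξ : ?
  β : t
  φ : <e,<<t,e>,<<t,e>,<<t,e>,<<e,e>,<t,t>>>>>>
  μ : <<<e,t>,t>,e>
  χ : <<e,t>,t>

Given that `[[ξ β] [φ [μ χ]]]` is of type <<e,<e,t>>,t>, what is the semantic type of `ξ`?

For [[ξ β] [φ [μ χ]]] to have type <<e,<e,t>>,t> with [φ [μ χ]] of type <<t,e>,<<t,e>,<<t,e>,<<e,e>,<t,t>>>>>, [ξ β] must be the function: [ξ β] : <<<t,e>,<<t,e>,<<t,e>,<<e,e>,<t,t>>>>>,<<e,<e,t>>,t>>.
For [ξ β] to have type <<<t,e>,<<t,e>,<<t,e>,<<e,e>,<t,t>>>>>,<<e,<e,t>>,t>> with β of type t, ξ must be the function: ξ : <t,<<<t,e>,<<t,e>,<<t,e>,<<e,e>,<t,t>>>>>,<<e,<e,t>>,t>>>.

<t,<<<t,e>,<<t,e>,<<t,e>,<<e,e>,<t,t>>>>>,<<e,<e,t>>,t>>>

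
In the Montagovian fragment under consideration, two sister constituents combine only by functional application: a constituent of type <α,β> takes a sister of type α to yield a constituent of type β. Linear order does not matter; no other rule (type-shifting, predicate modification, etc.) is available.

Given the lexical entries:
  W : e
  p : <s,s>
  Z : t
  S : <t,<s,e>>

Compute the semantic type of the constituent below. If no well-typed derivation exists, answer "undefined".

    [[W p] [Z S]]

undefined

At [W p]: neither e nor <s,s> can take the other as argument; the node is ill-typed.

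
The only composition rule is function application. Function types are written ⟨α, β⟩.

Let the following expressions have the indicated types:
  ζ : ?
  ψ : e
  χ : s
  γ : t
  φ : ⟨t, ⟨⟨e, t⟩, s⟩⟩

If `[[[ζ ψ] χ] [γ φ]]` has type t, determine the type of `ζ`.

At [[[ζ ψ] χ] [γ φ]] (required: t): [γ φ] is ⟨⟨e, t⟩, s⟩, which is not a function with range t; hence [[ζ ψ] χ] is the functor — type ⟨⟨⟨e, t⟩, s⟩, t⟩.
At [[ζ ψ] χ] (required: ⟨⟨⟨e, t⟩, s⟩, t⟩): χ is s, which is not a function with range ⟨⟨⟨e, t⟩, s⟩, t⟩; hence [ζ ψ] is the functor — type ⟨s, ⟨⟨⟨e, t⟩, s⟩, t⟩⟩.
At [ζ ψ] (required: ⟨s, ⟨⟨⟨e, t⟩, s⟩, t⟩⟩): ψ is e, which is not a function with range ⟨s, ⟨⟨⟨e, t⟩, s⟩, t⟩⟩; hence ζ is the functor — type ⟨e, ⟨s, ⟨⟨⟨e, t⟩, s⟩, t⟩⟩⟩.

⟨e, ⟨s, ⟨⟨⟨e, t⟩, s⟩, t⟩⟩⟩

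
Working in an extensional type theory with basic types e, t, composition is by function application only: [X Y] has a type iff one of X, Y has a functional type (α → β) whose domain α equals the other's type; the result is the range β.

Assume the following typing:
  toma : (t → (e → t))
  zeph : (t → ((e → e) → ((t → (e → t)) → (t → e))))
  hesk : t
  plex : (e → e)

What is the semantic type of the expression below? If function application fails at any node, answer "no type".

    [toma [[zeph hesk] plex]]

(t → e)

[zeph hesk]: functor zeph : (t → ((e → e) → ((t → (e → t)) → (t → e)))), argument hesk : t; result ((e → e) → ((t → (e → t)) → (t → e))).
[[zeph hesk] plex]: functor [zeph hesk] : ((e → e) → ((t → (e → t)) → (t → e))), argument plex : (e → e); result ((t → (e → t)) → (t → e)).
[toma [[zeph hesk] plex]]: functor [[zeph hesk] plex] : ((t → (e → t)) → (t → e)), argument toma : (t → (e → t)); result (t → e).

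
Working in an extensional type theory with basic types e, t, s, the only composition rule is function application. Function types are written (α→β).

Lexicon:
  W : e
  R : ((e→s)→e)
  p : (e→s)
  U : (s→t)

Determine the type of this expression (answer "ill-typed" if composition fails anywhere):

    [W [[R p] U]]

[R p] — R of type ((e→s)→e) combines with p of type (e→s): type e.
At [[R p] U]: neither e nor (s→t) can take the other as argument; the node is ill-typed.

ill-typed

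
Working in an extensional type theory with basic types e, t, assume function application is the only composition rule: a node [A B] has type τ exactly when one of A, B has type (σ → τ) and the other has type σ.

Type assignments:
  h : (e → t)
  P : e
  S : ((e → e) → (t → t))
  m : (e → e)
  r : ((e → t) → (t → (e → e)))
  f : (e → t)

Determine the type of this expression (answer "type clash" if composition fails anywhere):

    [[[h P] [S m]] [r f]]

At [h P], h : (e → t) takes P : e, giving t.
At [S m], S : ((e → e) → (t → t)) takes m : (e → e), giving (t → t).
At [[h P] [S m]], [S m] : (t → t) takes [h P] : t, giving t.
At [r f], r : ((e → t) → (t → (e → e))) takes f : (e → t), giving (t → (e → e)).
At [[[h P] [S m]] [r f]], [r f] : (t → (e → e)) takes [[h P] [S m]] : t, giving (e → e).

(e → e)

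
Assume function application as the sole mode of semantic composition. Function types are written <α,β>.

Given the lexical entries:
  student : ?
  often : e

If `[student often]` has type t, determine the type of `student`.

<e,t>

[student often] must have type t. The sister often has type e; that is not a function onto t, so student must be the functor, of type <e,t>.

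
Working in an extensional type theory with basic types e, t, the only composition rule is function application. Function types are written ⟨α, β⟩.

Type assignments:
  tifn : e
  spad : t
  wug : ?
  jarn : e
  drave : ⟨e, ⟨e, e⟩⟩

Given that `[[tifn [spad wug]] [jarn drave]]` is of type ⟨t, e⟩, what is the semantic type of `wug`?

At [[tifn [spad wug]] [jarn drave]] (required: ⟨t, e⟩): [jarn drave] is ⟨e, e⟩, which is not a function with range ⟨t, e⟩; hence [tifn [spad wug]] is the functor — type ⟨⟨e, e⟩, ⟨t, e⟩⟩.
At [tifn [spad wug]] (required: ⟨⟨e, e⟩, ⟨t, e⟩⟩): tifn is e, which is not a function with range ⟨⟨e, e⟩, ⟨t, e⟩⟩; hence [spad wug] is the functor — type ⟨e, ⟨⟨e, e⟩, ⟨t, e⟩⟩⟩.
At [spad wug] (required: ⟨e, ⟨⟨e, e⟩, ⟨t, e⟩⟩⟩): spad is t, which is not a function with range ⟨e, ⟨⟨e, e⟩, ⟨t, e⟩⟩⟩; hence wug is the functor — type ⟨t, ⟨e, ⟨⟨e, e⟩, ⟨t, e⟩⟩⟩⟩.

⟨t, ⟨e, ⟨⟨e, e⟩, ⟨t, e⟩⟩⟩⟩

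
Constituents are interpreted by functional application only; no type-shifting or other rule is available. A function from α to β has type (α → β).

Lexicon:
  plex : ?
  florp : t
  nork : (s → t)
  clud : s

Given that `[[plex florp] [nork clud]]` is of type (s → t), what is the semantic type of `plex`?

For [[plex florp] [nork clud]] to have type (s → t) with [nork clud] of type t, [plex florp] must be the function: [plex florp] : (t → (s → t)).
For [plex florp] to have type (t → (s → t)) with florp of type t, plex must be the function: plex : (t → (t → (s → t))).

(t → (t → (s → t)))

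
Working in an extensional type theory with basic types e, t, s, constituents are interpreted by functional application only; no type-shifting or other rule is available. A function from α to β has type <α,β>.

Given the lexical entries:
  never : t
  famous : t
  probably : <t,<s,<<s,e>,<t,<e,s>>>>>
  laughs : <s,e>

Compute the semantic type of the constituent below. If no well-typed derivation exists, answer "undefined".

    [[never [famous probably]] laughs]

[famous probably] — probably of type <t,<s,<<s,e>,<t,<e,s>>>>> combines with famous of type t: type <s,<<s,e>,<t,<e,s>>>>.
[never [famous probably]]: t and <s,<<s,e>,<t,<e,s>>>> cannot combine by function application — type clash.

undefined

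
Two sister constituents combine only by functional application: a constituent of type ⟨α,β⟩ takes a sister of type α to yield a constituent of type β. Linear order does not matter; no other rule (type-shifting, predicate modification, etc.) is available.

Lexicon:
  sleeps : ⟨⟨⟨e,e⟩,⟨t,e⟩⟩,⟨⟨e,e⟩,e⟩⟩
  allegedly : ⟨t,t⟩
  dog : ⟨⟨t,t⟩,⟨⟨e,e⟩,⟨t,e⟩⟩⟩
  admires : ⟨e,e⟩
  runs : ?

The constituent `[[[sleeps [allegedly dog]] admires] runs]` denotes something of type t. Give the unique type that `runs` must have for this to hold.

For [[[sleeps [allegedly dog]] admires] runs] to have type t with [[sleeps [allegedly dog]] admires] of type e, runs must be the function: runs : ⟨e,t⟩.

⟨e,t⟩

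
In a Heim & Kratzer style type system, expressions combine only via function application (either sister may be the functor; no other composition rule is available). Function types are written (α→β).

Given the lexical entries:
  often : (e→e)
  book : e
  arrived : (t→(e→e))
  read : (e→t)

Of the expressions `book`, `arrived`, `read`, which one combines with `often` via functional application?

book — combines: often : (e→e) takes book : e as argument, giving e.
arrived : (t→(e→e)) — no; often wants e, and arrived wants t.
read : (e→t) — no; often wants e, and read wants e.

book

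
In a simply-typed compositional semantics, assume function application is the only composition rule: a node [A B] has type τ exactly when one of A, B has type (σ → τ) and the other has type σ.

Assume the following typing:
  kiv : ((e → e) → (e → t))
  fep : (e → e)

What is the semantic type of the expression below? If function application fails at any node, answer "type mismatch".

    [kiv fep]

(e → t)

[kiv fep]: kiv is ((e → e) → (e → t)), fep is (e → e); result (e → t).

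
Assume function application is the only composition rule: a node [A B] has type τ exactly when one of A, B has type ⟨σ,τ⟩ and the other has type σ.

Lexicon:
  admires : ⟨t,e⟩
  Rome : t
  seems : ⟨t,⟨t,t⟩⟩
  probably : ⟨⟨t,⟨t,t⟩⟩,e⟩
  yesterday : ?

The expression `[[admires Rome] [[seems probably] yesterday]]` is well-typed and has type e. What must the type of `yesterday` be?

At [[admires Rome] [[seems probably] yesterday]] (required: e): [admires Rome] is e, which is not a function with range e; hence [[seems probably] yesterday] is the functor — type ⟨e,e⟩.
At [[seems probably] yesterday] (required: ⟨e,e⟩): [seems probably] is e, which is not a function with range ⟨e,e⟩; hence yesterday is the functor — type ⟨e,⟨e,e⟩⟩.

⟨e,⟨e,e⟩⟩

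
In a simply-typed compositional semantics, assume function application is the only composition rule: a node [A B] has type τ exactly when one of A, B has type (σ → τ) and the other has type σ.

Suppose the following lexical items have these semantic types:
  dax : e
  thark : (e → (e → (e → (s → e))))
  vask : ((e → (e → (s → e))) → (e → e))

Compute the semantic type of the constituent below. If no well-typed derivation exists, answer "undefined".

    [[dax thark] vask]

(e → e)

[dax thark] — thark of type (e → (e → (e → (s → e)))) combines with dax of type e: type (e → (e → (s → e))).
[[dax thark] vask] — vask of type ((e → (e → (s → e))) → (e → e)) combines with [dax thark] of type (e → (e → (s → e))): type (e → e).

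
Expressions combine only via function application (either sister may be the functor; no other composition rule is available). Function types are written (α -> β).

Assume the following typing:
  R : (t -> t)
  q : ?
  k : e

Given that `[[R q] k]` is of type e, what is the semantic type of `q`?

((t -> t) -> (e -> e))

[[R q] k] is required to be e. k : e cannot yield e as functor, so [R q] : (e -> e).
[R q] is required to be (e -> e). R : (t -> t) cannot yield (e -> e) as functor, so q : ((t -> t) -> (e -> e)).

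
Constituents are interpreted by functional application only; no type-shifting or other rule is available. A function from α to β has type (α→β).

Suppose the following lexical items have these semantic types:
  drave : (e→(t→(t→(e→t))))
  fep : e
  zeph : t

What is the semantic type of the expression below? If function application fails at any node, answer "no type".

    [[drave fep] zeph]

[drave fep]: (e→(t→(t→(e→t)))) applied to e yields (t→(t→(e→t))).
[[drave fep] zeph]: (t→(t→(e→t))) applied to t yields (t→(e→t)).

(t→(e→t))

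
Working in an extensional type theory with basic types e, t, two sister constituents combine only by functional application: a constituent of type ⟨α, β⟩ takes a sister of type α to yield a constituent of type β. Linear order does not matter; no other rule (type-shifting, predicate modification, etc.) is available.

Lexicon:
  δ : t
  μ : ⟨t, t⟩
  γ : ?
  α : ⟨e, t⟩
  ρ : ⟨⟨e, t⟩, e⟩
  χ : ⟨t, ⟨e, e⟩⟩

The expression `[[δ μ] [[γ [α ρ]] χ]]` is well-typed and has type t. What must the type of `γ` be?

⟨e, ⟨⟨t, ⟨e, e⟩⟩, ⟨t, t⟩⟩⟩

[[δ μ] [[γ [α ρ]] χ]] must have type t. The sister [δ μ] has type t; that is not a function onto t, so [[γ [α ρ]] χ] must be the functor, of type ⟨t, t⟩.
[[γ [α ρ]] χ] must have type ⟨t, t⟩. The sister χ has type ⟨t, ⟨e, e⟩⟩; that is not a function onto ⟨t, t⟩, so [γ [α ρ]] must be the functor, of type ⟨⟨t, ⟨e, e⟩⟩, ⟨t, t⟩⟩.
[γ [α ρ]] must have type ⟨⟨t, ⟨e, e⟩⟩, ⟨t, t⟩⟩. The sister [α ρ] has type e; that is not a function onto ⟨⟨t, ⟨e, e⟩⟩, ⟨t, t⟩⟩, so γ must be the functor, of type ⟨e, ⟨⟨t, ⟨e, e⟩⟩, ⟨t, t⟩⟩⟩.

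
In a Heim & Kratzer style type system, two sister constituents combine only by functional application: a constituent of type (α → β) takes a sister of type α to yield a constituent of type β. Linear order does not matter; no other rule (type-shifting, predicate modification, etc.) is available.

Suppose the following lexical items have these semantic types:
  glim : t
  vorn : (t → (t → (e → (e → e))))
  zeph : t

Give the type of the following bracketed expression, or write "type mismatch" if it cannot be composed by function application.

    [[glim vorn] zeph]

(e → (e → e))

[glim vorn] — vorn of type (t → (t → (e → (e → e)))) combines with glim of type t: type (t → (e → (e → e))).
[[glim vorn] zeph] — [glim vorn] of type (t → (e → (e → e))) combines with zeph of type t: type (e → (e → e)).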